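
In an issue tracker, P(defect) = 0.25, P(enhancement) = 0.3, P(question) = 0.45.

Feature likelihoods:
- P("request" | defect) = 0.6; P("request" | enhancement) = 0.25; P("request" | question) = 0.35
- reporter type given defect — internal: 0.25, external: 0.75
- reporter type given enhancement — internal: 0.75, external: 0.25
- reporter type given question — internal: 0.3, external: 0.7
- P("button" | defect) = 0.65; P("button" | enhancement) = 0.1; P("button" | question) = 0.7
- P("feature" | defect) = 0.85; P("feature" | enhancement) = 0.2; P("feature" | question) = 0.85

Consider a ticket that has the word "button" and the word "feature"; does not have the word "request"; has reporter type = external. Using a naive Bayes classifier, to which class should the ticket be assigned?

question

defect: 0.25 × (1−0.6) × 0.75 × 0.65 × 0.85 = 0.0414375
enhancement: 0.3 × (1−0.25) × 0.25 × 0.1 × 0.2 = 0.001125
question: 0.45 × (1−0.35) × 0.7 × 0.7 × 0.85 = 0.12182625
Highest score → question.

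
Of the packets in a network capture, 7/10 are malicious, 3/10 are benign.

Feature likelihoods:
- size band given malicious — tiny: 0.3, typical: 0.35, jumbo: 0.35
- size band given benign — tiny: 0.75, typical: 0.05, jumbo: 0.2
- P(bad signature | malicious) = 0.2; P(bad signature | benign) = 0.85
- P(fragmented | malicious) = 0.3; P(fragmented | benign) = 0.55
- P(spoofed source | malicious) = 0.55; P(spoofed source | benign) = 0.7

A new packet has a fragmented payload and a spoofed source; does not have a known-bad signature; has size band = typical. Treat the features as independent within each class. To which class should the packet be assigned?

malicious: 0.7 × 0.35 × (1−0.2) × 0.3 × 0.55 = 0.03234
benign: 0.3 × 0.05 × (1−0.85) × 0.55 × 0.7 = 0.00086625
Highest score → malicious.

malicious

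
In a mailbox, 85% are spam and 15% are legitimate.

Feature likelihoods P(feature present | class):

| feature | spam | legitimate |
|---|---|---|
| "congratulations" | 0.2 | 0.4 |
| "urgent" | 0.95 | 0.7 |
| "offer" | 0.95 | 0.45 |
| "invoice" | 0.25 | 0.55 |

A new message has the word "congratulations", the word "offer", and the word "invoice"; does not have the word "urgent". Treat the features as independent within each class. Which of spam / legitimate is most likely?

spam: 0.85 × 0.2 × (1−0.95) × 0.95 × 0.25 = 0.00201875
legitimate: 0.15 × 0.4 × (1−0.7) × 0.45 × 0.55 = 0.004455
Highest score → legitimate.

legitimate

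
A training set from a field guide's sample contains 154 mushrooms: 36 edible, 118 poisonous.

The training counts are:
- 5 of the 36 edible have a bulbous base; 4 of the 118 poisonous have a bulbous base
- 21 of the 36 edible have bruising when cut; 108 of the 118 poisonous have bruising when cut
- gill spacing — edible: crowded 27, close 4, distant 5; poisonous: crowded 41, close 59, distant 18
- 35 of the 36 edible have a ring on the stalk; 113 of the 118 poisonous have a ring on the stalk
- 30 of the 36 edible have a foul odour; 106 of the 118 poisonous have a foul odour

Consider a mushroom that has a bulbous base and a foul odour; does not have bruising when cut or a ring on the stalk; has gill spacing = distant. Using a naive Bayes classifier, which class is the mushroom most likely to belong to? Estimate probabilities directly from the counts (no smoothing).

edible: (36/154) × (5/36) × (15/36) × (5/36) × (1/36) × (30/36) ≈ 0.0000434932
poisonous: (118/154) × (4/118) × (10/118) × (18/118) × (5/118) × (106/118) ≈ 0.0000127808
Highest score → edible.

edible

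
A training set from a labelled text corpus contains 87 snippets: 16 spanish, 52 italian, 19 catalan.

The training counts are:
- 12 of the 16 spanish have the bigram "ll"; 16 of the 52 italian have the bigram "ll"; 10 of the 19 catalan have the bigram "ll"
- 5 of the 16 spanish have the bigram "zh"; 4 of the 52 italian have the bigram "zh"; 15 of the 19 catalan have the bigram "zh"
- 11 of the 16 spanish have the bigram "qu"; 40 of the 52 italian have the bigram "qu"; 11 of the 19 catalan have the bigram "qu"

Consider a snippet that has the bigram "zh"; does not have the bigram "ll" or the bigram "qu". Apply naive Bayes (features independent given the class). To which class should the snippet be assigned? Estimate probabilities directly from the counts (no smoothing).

spanish: (16/87) × (4/16) × (5/16) × (5/16) ≈ 0.00448994
italian: (52/87) × (36/52) × (4/52) × (12/52) ≈ 0.00734544
catalan: (19/87) × (9/19) × (15/19) × (8/19) ≈ 0.0343872
Highest score → catalan.

catalan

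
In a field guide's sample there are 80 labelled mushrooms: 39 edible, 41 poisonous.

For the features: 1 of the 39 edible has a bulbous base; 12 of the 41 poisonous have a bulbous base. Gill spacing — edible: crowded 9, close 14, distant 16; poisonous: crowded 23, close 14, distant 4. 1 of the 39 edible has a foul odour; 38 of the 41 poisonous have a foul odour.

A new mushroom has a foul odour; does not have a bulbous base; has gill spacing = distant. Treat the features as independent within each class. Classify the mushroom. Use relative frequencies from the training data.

poisonous

edible: (39/80) × (38/39) × (16/39) × (1/39) ≈ 0.00499671
poisonous: (41/80) × (29/41) × (4/41) × (38/41) ≈ 0.0327781
Highest score → poisonous.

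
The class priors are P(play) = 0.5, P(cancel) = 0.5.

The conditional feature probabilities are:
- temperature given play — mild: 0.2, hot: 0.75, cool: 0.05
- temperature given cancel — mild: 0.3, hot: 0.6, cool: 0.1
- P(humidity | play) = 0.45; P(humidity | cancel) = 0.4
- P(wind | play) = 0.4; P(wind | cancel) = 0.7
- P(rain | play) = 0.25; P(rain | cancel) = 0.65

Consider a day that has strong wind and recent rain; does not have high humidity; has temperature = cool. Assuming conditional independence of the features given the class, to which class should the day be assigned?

play: 0.5 × 0.05 × (1−0.45) × 0.4 × 0.25 = 0.001375
cancel: 0.5 × 0.1 × (1−0.4) × 0.7 × 0.65 = 0.01365
Highest score → cancel.

cancel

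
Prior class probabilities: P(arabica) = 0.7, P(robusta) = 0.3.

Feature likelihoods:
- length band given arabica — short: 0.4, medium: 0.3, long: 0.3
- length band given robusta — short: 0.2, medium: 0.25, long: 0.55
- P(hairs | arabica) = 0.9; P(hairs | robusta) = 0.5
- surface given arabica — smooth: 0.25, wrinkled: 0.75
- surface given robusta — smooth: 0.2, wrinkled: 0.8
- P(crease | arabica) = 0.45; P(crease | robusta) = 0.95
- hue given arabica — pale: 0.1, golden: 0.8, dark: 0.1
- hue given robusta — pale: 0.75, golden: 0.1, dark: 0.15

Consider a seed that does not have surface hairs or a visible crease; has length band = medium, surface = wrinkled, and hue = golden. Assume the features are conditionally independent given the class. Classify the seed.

arabica: 0.7 × 0.3 × (1−0.9) × 0.75 × (1−0.45) × 0.8 = 0.00693
robusta: 0.3 × 0.25 × (1−0.5) × 0.8 × (1−0.95) × 0.1 = 0.00015
Highest score → arabica.

arabica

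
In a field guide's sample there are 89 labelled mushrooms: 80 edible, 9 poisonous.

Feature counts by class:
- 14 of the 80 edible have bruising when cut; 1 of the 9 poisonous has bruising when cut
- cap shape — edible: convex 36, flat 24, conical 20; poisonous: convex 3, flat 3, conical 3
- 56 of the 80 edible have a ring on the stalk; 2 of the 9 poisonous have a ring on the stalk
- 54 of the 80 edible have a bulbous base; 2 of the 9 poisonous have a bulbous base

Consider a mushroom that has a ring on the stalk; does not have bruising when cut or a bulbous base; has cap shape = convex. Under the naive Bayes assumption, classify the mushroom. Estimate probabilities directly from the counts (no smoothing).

edible: (80/89) × (66/80) × (36/80) × (56/80) × (26/80) ≈ 0.0759185
poisonous: (9/89) × (8/9) × (3/9) × (2/9) × (7/9) ≈ 0.00517871
Highest score → edible.

edible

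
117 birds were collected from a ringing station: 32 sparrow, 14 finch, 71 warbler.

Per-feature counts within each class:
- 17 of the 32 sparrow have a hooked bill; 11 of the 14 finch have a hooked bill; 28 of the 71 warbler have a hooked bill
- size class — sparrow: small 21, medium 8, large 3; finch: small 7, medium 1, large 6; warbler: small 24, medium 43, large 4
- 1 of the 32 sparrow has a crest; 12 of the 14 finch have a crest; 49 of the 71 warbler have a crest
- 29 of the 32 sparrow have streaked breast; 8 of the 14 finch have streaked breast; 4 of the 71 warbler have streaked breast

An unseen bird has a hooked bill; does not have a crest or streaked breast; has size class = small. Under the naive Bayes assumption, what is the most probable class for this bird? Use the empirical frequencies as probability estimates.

sparrow: (32/117) × (17/32) × (21/32) × (31/32) × (3/32) ≈ 0.00865995
finch: (14/117) × (11/14) × (7/14) × (2/14) × (6/14) ≈ 0.00287807
warbler: (71/117) × (28/71) × (24/71) × (22/71) × (67/71) ≈ 0.0236541
Highest score → warbler.

warbler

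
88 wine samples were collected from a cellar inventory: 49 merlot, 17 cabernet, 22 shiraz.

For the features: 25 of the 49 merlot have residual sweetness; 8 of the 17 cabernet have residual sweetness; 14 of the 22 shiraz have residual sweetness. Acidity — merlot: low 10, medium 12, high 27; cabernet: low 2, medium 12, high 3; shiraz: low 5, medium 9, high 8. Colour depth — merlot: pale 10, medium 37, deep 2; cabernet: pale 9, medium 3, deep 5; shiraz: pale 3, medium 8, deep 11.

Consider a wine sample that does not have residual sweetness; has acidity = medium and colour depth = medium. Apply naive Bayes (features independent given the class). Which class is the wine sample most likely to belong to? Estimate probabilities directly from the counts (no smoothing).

merlot: (49/88) × (24/49) × (12/49) × (37/49) ≈ 0.0504335
cabernet: (17/88) × (9/17) × (12/17) × (3/17) ≈ 0.0127399
shiraz: (22/88) × (8/22) × (9/22) × (8/22) ≈ 0.0135237
Highest score → merlot.

merlot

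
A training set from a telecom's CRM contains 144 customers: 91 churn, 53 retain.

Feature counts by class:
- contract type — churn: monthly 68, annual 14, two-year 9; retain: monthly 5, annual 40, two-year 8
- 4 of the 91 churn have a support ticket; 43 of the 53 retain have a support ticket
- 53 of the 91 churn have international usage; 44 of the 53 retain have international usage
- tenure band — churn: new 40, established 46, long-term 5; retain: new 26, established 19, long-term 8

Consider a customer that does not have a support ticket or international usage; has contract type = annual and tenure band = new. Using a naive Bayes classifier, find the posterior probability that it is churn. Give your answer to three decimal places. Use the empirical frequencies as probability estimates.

churn: (91/144) × (14/91) × (87/91) × (38/91) × (40/91) ≈ 0.017061
retain: (53/144) × (40/53) × (10/53) × (9/53) × (26/53) ≈ 0.00436602
P(churn | x) = 0.017061 / 0.02142702 ≈ 0.796

0.796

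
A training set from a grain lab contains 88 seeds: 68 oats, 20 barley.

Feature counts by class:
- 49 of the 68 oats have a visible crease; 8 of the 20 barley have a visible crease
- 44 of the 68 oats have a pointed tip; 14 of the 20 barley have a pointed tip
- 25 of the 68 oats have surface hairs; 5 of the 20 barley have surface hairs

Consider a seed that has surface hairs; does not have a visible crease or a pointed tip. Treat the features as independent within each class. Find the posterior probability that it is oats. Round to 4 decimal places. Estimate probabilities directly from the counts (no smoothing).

oats: (68/88) × (19/68) × (24/68) × (25/68) ≈ 0.0280159
barley: (20/88) × (12/20) × (6/20) × (5/20) ≈ 0.0102273
P(oats | x) = 0.0280159 / 0.0382432 ≈ 0.7326

0.7326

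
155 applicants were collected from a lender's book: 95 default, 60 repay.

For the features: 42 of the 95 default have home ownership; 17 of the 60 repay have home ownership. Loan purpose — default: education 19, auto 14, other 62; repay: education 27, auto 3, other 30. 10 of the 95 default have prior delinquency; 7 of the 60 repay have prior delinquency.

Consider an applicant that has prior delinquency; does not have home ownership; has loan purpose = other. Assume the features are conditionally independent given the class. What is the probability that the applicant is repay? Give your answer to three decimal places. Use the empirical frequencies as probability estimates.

default: (95/155) × (53/95) × (62/95) × (10/95) ≈ 0.0234903
repay: (60/155) × (43/60) × (30/60) × (7/60) ≈ 0.0161828
P(repay | x) = 0.0161828 / 0.0396731 ≈ 0.408

0.408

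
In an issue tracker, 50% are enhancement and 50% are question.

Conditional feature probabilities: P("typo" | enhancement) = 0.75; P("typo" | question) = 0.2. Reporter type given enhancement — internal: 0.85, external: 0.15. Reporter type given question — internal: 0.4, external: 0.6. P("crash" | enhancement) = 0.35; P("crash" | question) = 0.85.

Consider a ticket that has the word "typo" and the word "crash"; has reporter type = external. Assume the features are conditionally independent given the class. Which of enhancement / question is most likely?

question

enhancement: 0.5 × 0.75 × 0.15 × 0.35 = 0.0196875
question: 0.5 × 0.2 × 0.6 × 0.85 = 0.051
Highest score → question.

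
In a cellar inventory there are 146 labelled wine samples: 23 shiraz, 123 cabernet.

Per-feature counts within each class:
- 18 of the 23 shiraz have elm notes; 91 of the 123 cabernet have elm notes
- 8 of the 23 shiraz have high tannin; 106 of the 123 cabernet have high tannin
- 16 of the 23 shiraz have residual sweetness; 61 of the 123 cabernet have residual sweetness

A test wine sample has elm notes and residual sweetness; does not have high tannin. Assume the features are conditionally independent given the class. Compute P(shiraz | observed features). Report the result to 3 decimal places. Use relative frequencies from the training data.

shiraz: (23/146) × (18/23) × (15/23) × (16/23) ≈ 0.0559339
cabernet: (123/146) × (91/123) × (17/123) × (61/123) ≈ 0.0427225
P(shiraz | x) = 0.0559339 / 0.0986564 ≈ 0.567

0.567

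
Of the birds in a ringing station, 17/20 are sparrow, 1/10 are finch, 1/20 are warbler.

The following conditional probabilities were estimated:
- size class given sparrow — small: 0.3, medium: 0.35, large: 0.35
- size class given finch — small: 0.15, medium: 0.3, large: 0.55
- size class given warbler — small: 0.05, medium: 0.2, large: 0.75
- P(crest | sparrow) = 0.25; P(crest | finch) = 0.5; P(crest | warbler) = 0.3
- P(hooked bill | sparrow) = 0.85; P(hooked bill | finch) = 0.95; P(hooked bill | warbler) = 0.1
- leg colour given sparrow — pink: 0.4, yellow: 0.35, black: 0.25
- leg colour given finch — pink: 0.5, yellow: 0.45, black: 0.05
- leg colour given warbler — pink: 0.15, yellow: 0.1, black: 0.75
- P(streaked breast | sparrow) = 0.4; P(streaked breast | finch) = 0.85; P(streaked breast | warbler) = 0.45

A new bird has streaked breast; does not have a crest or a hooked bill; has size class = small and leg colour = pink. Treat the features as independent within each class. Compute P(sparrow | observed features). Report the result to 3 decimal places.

sparrow: 0.85 × 0.3 × (1−0.25) × (1−0.85) × 0.4 × 0.4 = 0.00459
finch: 0.1 × 0.15 × (1−0.5) × (1−0.95) × 0.5 × 0.85 = 0.000159375
warbler: 0.05 × 0.05 × (1−0.3) × (1−0.1) × 0.15 × 0.45 = 0.0001063125
P(sparrow | x) = 0.00459 / 0.0048556875 ≈ 0.945

0.945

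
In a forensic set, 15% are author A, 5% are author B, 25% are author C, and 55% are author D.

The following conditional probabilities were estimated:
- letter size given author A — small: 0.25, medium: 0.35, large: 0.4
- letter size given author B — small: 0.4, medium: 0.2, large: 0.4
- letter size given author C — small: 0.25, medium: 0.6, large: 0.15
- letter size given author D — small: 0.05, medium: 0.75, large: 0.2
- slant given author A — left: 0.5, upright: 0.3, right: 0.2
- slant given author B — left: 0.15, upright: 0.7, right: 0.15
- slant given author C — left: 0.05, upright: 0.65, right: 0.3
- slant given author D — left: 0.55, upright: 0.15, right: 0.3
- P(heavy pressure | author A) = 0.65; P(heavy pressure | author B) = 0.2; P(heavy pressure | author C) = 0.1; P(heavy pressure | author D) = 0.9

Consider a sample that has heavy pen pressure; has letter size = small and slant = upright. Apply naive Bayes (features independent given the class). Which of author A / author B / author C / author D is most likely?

author A: 0.15 × 0.25 × 0.3 × 0.65 = 0.0073125
author B: 0.05 × 0.4 × 0.7 × 0.2 = 0.0028
author C: 0.25 × 0.25 × 0.65 × 0.1 = 0.0040625
author D: 0.55 × 0.05 × 0.15 × 0.9 = 0.0037125
Highest score → author A.

author A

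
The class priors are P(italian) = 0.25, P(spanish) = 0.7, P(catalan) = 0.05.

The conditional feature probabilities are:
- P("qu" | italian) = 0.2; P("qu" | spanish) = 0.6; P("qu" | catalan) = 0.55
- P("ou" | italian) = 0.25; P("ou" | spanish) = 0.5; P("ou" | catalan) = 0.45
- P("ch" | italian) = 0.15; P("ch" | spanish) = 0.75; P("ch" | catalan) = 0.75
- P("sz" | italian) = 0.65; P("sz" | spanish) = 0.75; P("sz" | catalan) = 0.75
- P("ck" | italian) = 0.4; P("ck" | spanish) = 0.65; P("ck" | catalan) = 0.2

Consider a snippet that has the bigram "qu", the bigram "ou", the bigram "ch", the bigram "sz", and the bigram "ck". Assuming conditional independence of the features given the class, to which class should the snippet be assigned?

italian: 0.25 × 0.2 × 0.25 × 0.15 × 0.65 × 0.4 = 0.0004875
spanish: 0.7 × 0.6 × 0.5 × 0.75 × 0.75 × 0.65 = 0.07678125
catalan: 0.05 × 0.55 × 0.45 × 0.75 × 0.75 × 0.2 = 0.0013921875
Highest score → spanish.

spanish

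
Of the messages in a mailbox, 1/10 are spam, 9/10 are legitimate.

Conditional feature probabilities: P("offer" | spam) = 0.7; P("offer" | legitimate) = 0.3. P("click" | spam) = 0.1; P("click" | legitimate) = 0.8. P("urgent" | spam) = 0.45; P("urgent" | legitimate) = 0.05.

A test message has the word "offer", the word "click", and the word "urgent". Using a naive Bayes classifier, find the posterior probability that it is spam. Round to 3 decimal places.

spam: 0.1 × 0.7 × 0.1 × 0.45 = 0.00315
legitimate: 0.9 × 0.3 × 0.8 × 0.05 = 0.0108
P(spam | x) = 0.00315 / 0.01395 ≈ 0.226

0.226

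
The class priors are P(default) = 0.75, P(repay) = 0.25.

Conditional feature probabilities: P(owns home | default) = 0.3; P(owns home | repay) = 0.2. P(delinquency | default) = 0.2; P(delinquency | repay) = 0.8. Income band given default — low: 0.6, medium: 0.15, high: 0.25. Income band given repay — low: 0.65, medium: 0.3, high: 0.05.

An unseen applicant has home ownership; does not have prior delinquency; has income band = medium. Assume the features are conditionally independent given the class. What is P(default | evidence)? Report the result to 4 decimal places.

0.9000

default: 0.75 × 0.3 × (1−0.2) × 0.15 = 0.027
repay: 0.25 × 0.2 × (1−0.8) × 0.3 = 0.003
P(default | x) = 0.027 / 0.03 ≈ 0.9000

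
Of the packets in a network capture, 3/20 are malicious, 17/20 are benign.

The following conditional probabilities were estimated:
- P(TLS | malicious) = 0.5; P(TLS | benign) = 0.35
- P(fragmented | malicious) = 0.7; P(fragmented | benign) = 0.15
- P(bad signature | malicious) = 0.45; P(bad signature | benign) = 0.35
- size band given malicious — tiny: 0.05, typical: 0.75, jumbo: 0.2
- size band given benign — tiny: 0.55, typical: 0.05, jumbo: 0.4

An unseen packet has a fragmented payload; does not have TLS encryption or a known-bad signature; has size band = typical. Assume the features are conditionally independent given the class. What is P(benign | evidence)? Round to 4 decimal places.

malicious: 0.15 × (1−0.5) × 0.7 × (1−0.45) × 0.75 = 0.02165625
benign: 0.85 × (1−0.35) × 0.15 × (1−0.35) × 0.05 = 0.0026934375
P(benign | x) = 0.0026934375 / 0.0243496875 ≈ 0.1106

0.1106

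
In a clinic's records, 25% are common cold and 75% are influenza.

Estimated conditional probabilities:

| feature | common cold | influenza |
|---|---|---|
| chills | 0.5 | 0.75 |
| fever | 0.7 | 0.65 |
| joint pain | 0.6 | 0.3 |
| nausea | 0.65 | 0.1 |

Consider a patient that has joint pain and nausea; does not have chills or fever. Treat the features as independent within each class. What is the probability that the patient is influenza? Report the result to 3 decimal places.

0.119

common cold: 0.25 × (1−0.5) × (1−0.7) × 0.6 × 0.65 = 0.014625
influenza: 0.75 × (1−0.75) × (1−0.65) × 0.3 × 0.1 = 0.00196875
P(influenza | x) = 0.00196875 / 0.01659375 ≈ 0.119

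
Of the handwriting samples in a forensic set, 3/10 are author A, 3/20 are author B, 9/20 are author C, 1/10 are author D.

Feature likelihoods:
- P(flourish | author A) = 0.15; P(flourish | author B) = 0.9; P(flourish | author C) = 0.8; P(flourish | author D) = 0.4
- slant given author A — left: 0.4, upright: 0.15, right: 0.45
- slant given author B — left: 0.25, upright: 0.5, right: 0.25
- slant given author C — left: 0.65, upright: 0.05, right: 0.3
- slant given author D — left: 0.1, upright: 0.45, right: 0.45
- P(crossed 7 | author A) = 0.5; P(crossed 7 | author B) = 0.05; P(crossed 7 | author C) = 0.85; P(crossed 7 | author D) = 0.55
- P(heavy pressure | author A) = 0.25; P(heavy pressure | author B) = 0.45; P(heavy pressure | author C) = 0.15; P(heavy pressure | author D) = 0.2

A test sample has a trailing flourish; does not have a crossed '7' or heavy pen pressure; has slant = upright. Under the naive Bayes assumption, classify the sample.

author B

author A: 0.3 × 0.15 × 0.15 × (1−0.5) × (1−0.25) = 0.00253125
author B: 0.15 × 0.9 × 0.5 × (1−0.05) × (1−0.45) = 0.03526875
author C: 0.45 × 0.8 × 0.05 × (1−0.85) × (1−0.15) = 0.002295
author D: 0.1 × 0.4 × 0.45 × (1−0.55) × (1−0.2) = 0.00648
Highest score → author B.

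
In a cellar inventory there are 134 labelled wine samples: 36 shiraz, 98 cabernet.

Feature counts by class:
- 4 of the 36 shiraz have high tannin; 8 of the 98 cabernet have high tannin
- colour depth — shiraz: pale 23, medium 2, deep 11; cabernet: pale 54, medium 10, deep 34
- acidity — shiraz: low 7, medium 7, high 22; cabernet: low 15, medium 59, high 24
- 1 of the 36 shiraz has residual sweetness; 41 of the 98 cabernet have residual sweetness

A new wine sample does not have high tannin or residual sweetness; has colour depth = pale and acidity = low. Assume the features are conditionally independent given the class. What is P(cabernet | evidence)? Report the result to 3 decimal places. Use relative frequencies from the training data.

0.533

shiraz: (36/134) × (32/36) × (23/36) × (7/36) × (35/36) ≈ 0.0288424
cabernet: (98/134) × (90/98) × (54/98) × (15/98) × (57/98) ≈ 0.0329473
P(cabernet | x) = 0.0329473 / 0.0617897 ≈ 0.533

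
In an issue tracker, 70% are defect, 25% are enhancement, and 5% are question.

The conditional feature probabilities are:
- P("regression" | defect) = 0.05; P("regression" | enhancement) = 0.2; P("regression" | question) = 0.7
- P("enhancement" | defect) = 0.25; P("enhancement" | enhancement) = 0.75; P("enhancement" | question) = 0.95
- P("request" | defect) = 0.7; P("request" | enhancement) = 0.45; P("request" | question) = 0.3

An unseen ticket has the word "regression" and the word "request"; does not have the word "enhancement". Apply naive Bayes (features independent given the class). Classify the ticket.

defect

defect: 0.7 × 0.05 × (1−0.25) × 0.7 = 0.018375
enhancement: 0.25 × 0.2 × (1−0.75) × 0.45 = 0.005625
question: 0.05 × 0.7 × (1−0.95) × 0.3 = 0.000525
Highest score → defect.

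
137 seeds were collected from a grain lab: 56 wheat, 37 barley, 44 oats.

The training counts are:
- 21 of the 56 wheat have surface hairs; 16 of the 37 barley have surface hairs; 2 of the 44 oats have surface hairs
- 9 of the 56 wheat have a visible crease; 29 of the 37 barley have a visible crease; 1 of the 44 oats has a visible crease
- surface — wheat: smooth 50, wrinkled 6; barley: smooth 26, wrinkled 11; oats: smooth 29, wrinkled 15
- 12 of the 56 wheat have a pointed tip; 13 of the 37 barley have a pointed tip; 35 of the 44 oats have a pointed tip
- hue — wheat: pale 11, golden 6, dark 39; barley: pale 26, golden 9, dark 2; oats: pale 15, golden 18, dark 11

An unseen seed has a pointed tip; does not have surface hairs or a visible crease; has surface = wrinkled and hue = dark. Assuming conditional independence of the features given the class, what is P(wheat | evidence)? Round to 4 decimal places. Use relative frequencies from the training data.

0.1433

wheat: (56/137) × (35/56) × (47/56) × (6/56) × (12/56) × (39/56) ≈ 0.00342839
barley: (37/137) × (21/37) × (8/37) × (11/37) × (13/37) × (2/37) ≈ 0.000187132
oats: (44/137) × (42/44) × (43/44) × (15/44) × (35/44) × (11/44) ≈ 0.0203113
P(wheat | x) = 0.00342839 / 0.023926822 ≈ 0.1433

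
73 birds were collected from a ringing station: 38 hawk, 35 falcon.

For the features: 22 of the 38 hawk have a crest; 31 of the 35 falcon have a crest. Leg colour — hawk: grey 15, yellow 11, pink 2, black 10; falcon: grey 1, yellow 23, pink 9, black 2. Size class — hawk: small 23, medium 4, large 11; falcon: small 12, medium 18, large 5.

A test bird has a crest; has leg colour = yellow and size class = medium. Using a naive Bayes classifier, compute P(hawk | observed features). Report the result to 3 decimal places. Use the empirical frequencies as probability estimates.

hawk: (38/73) × (22/38) × (11/38) × (4/38) ≈ 0.00918302
falcon: (35/73) × (31/35) × (23/35) × (18/35) ≈ 0.143517
P(hawk | x) = 0.00918302 / 0.15270002 ≈ 0.060

0.060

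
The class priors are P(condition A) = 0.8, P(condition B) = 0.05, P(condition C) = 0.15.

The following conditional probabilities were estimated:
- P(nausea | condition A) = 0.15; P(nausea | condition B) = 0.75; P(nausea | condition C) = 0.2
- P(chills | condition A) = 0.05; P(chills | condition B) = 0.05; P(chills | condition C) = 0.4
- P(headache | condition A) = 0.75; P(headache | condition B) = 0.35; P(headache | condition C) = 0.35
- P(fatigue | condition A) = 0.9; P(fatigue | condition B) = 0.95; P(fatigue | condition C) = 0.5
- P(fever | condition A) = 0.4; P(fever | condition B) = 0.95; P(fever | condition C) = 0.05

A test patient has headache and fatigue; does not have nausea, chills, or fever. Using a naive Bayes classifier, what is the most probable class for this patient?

condition A: 0.8 × (1−0.15) × (1−0.05) × 0.75 × 0.9 × (1−0.4) = 0.26163
condition B: 0.05 × (1−0.75) × (1−0.05) × 0.35 × 0.95 × (1−0.95) = 0.000197421875
condition C: 0.15 × (1−0.2) × (1−0.4) × 0.35 × 0.5 × (1−0.05) = 0.01197
Highest score → condition A.

condition A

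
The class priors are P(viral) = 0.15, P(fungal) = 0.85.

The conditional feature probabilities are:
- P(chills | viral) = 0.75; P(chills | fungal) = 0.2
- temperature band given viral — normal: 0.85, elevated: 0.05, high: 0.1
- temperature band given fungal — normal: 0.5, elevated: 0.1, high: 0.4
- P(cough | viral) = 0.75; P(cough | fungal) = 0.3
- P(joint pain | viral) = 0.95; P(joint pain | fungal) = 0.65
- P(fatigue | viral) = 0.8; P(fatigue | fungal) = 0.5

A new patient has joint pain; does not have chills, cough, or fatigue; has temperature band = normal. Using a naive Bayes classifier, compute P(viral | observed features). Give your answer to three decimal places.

0.019

viral: 0.15 × (1−0.75) × 0.85 × (1−0.75) × 0.95 × (1−0.8) = 0.0015140625
fungal: 0.85 × (1−0.2) × 0.5 × (1−0.3) × 0.65 × (1−0.5) = 0.07735
P(viral | x) = 0.0015140625 / 0.0788640625 ≈ 0.019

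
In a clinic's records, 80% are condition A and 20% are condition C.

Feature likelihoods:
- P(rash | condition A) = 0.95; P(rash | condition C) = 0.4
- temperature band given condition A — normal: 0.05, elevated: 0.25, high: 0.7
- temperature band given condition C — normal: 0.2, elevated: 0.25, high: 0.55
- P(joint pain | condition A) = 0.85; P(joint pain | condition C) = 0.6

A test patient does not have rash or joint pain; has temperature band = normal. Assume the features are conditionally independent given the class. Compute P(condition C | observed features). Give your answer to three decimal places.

condition A: 0.8 × (1−0.95) × 0.05 × (1−0.85) = 0.0003
condition C: 0.2 × (1−0.4) × 0.2 × (1−0.6) = 0.0096
P(condition C | x) = 0.0096 / 0.0099 ≈ 0.970

0.970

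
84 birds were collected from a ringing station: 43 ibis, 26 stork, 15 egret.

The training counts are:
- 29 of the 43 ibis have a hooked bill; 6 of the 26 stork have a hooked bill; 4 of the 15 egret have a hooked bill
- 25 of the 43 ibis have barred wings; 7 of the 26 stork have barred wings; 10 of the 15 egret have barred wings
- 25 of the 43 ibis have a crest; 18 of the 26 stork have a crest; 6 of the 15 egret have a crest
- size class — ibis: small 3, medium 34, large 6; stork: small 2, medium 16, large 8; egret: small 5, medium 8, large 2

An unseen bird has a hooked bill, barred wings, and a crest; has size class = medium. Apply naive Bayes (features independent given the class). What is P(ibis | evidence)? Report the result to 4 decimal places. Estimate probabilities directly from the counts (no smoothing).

ibis: (43/84) × (29/43) × (25/43) × (25/43) × (34/43) ≈ 0.0922725
stork: (26/84) × (6/26) × (7/26) × (18/26) × (16/26) ≈ 0.00819299
egret: (15/84) × (4/15) × (10/15) × (6/15) × (8/15) ≈ 0.00677249
P(ibis | x) = 0.0922725 / 0.10723798 ≈ 0.8604

0.8604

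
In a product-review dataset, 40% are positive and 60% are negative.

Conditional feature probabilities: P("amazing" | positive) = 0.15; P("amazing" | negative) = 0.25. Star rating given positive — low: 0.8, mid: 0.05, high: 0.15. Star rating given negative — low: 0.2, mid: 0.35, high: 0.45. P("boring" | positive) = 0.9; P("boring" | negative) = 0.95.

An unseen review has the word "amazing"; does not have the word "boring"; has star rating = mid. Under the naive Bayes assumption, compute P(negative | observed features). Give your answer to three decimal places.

positive: 0.4 × 0.15 × 0.05 × (1−0.9) = 0.0003
negative: 0.6 × 0.25 × 0.35 × (1−0.95) = 0.002625
P(negative | x) = 0.002625 / 0.002925 ≈ 0.897

0.897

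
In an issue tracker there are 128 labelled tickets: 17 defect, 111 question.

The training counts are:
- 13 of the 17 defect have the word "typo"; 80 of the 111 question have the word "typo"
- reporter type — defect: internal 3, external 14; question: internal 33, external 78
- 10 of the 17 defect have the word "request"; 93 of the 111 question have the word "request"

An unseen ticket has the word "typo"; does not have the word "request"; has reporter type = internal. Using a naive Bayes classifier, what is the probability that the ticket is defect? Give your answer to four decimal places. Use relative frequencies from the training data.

defect: (17/128) × (13/17) × (3/17) × (7/17) ≈ 0.00737997
question: (111/128) × (80/111) × (33/111) × (18/111) ≈ 0.0301315
P(defect | x) = 0.00737997 / 0.03751147 ≈ 0.1967

0.1967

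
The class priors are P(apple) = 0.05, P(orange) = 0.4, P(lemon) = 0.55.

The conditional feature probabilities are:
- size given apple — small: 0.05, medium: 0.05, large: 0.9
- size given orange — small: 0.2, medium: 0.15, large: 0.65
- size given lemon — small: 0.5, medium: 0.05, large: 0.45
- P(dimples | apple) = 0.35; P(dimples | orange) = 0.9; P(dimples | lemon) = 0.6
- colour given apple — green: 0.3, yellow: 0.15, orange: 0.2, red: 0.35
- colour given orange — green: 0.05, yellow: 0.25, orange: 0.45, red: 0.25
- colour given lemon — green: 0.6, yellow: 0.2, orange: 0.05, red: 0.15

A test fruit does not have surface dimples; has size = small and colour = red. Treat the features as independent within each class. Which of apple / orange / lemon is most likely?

lemon

apple: 0.05 × 0.05 × (1−0.35) × 0.35 = 0.00056875
orange: 0.4 × 0.2 × (1−0.9) × 0.25 = 0.002
lemon: 0.55 × 0.5 × (1−0.6) × 0.15 = 0.0165
Highest score → lemon.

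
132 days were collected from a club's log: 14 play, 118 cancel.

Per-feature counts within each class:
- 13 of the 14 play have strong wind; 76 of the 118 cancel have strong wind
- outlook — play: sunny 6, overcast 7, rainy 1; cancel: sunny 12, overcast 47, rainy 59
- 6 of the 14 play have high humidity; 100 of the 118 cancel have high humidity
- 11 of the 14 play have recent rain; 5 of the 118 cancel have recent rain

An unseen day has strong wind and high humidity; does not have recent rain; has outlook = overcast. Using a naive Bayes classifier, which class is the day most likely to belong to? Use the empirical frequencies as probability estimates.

play: (14/132) × (13/14) × (7/14) × (6/14) × (3/14) ≈ 0.00452226
cancel: (118/132) × (76/118) × (47/118) × (100/118) × (113/118) ≈ 0.18611
Highest score → cancel.

cancel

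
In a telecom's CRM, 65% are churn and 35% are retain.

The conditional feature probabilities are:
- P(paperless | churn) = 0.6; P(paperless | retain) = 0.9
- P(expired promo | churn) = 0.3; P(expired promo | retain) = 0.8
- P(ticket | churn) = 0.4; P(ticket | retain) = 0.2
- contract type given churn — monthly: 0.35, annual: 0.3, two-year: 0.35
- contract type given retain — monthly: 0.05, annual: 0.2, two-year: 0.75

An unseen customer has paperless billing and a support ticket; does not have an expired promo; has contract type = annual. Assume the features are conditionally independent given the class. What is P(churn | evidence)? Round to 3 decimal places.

0.929

churn: 0.65 × 0.6 × (1−0.3) × 0.4 × 0.3 = 0.03276
retain: 0.35 × 0.9 × (1−0.8) × 0.2 × 0.2 = 0.00252
P(churn | x) = 0.03276 / 0.03528 ≈ 0.929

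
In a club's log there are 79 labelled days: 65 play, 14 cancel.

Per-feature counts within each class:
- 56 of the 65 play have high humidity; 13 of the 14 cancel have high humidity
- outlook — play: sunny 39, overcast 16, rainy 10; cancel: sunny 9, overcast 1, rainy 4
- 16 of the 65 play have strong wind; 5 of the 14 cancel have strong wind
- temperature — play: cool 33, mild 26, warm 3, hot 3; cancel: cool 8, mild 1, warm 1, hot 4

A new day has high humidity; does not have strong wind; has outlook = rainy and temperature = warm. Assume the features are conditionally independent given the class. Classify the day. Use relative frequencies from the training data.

play: (65/79) × (56/65) × (10/65) × (49/65) × (3/65) ≈ 0.00379436
cancel: (14/79) × (13/14) × (4/14) × (9/14) × (1/14) ≈ 0.00215891
Highest score → play.

play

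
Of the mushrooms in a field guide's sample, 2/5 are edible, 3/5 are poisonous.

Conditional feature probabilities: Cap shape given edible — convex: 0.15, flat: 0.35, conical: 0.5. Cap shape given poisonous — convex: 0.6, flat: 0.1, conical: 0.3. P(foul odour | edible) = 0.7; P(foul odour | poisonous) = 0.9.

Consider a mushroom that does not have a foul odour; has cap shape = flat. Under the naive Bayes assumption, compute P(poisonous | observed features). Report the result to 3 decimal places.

edible: 0.4 × 0.35 × (1−0.7) = 0.042
poisonous: 0.6 × 0.1 × (1−0.9) = 0.006
P(poisonous | x) = 0.006 / 0.048 ≈ 0.125

0.125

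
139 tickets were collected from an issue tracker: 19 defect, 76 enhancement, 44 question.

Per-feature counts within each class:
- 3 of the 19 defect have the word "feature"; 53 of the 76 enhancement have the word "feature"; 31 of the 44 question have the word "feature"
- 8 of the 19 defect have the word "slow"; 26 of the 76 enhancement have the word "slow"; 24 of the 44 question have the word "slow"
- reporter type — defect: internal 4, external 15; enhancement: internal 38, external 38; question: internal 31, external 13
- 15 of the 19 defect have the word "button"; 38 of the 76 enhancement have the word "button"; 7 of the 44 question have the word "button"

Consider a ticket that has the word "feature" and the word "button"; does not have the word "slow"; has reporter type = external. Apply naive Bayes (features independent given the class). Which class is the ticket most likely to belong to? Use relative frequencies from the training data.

enhancement

defect: (19/139) × (3/19) × (11/19) × (15/19) × (15/19) ≈ 0.00778791
enhancement: (76/139) × (53/76) × (50/76) × (38/76) × (38/76) ≈ 0.062713
question: (44/139) × (31/44) × (20/44) × (13/44) × (7/44) ≈ 0.00476497
Highest score → enhancement.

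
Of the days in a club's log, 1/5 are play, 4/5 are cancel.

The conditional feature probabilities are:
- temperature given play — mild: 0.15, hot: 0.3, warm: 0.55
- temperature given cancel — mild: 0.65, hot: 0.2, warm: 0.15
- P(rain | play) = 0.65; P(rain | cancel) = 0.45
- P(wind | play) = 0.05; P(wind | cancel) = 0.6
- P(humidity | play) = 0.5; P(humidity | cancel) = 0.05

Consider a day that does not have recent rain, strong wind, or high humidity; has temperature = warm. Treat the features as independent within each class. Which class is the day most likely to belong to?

play: 0.2 × 0.55 × (1−0.65) × (1−0.05) × (1−0.5) = 0.0182875
cancel: 0.8 × 0.15 × (1−0.45) × (1−0.6) × (1−0.05) = 0.02508
Highest score → cancel.

cancel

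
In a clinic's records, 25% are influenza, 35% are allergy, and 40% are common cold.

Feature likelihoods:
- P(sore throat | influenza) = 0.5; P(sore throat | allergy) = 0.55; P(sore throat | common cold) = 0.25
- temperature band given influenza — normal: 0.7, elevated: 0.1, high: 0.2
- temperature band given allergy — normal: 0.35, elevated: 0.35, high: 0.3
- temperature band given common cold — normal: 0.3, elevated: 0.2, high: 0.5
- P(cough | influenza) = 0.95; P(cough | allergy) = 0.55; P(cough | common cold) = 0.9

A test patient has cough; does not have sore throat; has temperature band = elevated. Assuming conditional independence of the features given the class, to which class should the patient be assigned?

common cold

influenza: 0.25 × (1−0.5) × 0.1 × 0.95 = 0.011875
allergy: 0.35 × (1−0.55) × 0.35 × 0.55 = 0.03031875
common cold: 0.4 × (1−0.25) × 0.2 × 0.9 = 0.054
Highest score → common cold.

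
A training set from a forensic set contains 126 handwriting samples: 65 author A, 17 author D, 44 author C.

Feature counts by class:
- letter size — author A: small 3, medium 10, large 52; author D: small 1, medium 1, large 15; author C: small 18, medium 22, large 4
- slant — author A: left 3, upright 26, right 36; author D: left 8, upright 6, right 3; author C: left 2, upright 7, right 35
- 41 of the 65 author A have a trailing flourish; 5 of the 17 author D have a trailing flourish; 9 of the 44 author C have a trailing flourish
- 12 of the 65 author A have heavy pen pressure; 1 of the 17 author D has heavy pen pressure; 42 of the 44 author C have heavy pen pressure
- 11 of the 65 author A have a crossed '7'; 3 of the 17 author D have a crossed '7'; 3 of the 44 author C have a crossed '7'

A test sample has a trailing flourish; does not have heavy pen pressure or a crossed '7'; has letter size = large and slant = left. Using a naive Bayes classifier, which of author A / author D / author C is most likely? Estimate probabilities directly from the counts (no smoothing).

author A: (65/126) × (52/65) × (3/65) × (41/65) × (53/65) × (54/65) ≈ 0.00813868
author D: (17/126) × (15/17) × (8/17) × (5/17) × (16/17) × (14/17) ≈ 0.0127712
author C: (44/126) × (4/44) × (2/44) × (9/44) × (2/44) × (41/44) ≈ 0.0000125016
Highest score → author D.

author D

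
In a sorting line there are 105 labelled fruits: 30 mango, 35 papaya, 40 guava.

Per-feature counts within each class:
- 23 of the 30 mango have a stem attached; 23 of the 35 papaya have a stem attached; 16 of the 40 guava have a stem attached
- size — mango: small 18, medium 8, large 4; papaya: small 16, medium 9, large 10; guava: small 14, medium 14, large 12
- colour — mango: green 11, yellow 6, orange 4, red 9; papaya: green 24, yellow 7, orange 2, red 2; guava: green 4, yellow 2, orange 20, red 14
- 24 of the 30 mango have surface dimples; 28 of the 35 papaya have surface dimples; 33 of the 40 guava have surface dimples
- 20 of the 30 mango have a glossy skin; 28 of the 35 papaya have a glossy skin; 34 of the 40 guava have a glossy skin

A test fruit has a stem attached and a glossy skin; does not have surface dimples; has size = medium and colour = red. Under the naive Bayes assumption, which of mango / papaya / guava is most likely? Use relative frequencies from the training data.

mango: (30/105) × (23/30) × (8/30) × (9/30) × (6/30) × (20/30) ≈ 0.00233651
papaya: (35/105) × (23/35) × (9/35) × (2/35) × (7/35) × (28/35) ≈ 0.000514985
guava: (40/105) × (16/40) × (14/40) × (14/40) × (7/40) × (34/40) ≈ 0.00277667
Highest score → guava.

guava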